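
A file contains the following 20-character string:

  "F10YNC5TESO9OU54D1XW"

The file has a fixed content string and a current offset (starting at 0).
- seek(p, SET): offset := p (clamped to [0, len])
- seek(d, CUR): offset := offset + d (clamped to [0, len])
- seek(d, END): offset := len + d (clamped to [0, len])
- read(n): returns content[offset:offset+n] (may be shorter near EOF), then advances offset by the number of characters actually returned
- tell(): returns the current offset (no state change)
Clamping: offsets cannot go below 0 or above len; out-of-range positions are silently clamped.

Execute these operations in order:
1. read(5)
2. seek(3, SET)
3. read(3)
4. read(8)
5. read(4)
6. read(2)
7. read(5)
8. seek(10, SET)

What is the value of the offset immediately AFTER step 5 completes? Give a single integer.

After 1 (read(5)): returned 'F10YN', offset=5
After 2 (seek(3, SET)): offset=3
After 3 (read(3)): returned 'YNC', offset=6
After 4 (read(8)): returned '5TESO9OU', offset=14
After 5 (read(4)): returned '54D1', offset=18

Answer: 18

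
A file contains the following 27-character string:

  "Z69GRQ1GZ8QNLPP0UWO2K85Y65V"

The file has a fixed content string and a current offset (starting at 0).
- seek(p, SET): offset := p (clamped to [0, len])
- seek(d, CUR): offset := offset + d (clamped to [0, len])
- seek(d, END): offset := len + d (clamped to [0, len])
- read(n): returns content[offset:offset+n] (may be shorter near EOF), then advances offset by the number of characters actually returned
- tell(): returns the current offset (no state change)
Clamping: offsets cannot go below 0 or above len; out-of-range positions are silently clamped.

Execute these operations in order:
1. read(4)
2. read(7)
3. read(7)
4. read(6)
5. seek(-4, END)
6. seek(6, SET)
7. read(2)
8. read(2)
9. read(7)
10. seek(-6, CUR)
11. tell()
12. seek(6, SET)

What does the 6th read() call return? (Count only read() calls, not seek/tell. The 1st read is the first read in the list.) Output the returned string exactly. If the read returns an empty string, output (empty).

Answer: Z8

Derivation:
After 1 (read(4)): returned 'Z69G', offset=4
After 2 (read(7)): returned 'RQ1GZ8Q', offset=11
After 3 (read(7)): returned 'NLPP0UW', offset=18
After 4 (read(6)): returned 'O2K85Y', offset=24
After 5 (seek(-4, END)): offset=23
After 6 (seek(6, SET)): offset=6
After 7 (read(2)): returned '1G', offset=8
After 8 (read(2)): returned 'Z8', offset=10
After 9 (read(7)): returned 'QNLPP0U', offset=17
After 10 (seek(-6, CUR)): offset=11
After 11 (tell()): offset=11
After 12 (seek(6, SET)): offset=6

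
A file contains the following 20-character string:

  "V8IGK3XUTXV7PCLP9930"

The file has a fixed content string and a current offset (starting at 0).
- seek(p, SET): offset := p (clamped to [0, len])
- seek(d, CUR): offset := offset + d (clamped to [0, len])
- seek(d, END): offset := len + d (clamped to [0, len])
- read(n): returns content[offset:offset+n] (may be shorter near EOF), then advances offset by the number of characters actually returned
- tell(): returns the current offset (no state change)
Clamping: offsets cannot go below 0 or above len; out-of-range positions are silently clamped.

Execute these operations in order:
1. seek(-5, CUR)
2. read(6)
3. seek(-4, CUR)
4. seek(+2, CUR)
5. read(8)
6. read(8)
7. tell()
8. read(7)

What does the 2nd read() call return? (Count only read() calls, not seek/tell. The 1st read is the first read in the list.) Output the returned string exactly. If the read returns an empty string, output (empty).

After 1 (seek(-5, CUR)): offset=0
After 2 (read(6)): returned 'V8IGK3', offset=6
After 3 (seek(-4, CUR)): offset=2
After 4 (seek(+2, CUR)): offset=4
After 5 (read(8)): returned 'K3XUTXV7', offset=12
After 6 (read(8)): returned 'PCLP9930', offset=20
After 7 (tell()): offset=20
After 8 (read(7)): returned '', offset=20

Answer: K3XUTXV7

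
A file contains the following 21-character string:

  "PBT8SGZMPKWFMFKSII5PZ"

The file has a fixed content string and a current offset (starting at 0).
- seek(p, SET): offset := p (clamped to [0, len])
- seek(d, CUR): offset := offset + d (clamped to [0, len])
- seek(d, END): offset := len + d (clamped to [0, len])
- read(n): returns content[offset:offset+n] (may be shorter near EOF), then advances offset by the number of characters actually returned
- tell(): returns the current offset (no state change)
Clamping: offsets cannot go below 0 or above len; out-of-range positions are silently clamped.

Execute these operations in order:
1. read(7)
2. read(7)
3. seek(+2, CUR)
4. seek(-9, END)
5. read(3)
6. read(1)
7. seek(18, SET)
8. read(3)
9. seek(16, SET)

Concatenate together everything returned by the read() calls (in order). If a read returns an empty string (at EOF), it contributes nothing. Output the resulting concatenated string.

Answer: PBT8SGZMPKWFMFMFKS5PZ

Derivation:
After 1 (read(7)): returned 'PBT8SGZ', offset=7
After 2 (read(7)): returned 'MPKWFMF', offset=14
After 3 (seek(+2, CUR)): offset=16
After 4 (seek(-9, END)): offset=12
After 5 (read(3)): returned 'MFK', offset=15
After 6 (read(1)): returned 'S', offset=16
After 7 (seek(18, SET)): offset=18
After 8 (read(3)): returned '5PZ', offset=21
After 9 (seek(16, SET)): offset=16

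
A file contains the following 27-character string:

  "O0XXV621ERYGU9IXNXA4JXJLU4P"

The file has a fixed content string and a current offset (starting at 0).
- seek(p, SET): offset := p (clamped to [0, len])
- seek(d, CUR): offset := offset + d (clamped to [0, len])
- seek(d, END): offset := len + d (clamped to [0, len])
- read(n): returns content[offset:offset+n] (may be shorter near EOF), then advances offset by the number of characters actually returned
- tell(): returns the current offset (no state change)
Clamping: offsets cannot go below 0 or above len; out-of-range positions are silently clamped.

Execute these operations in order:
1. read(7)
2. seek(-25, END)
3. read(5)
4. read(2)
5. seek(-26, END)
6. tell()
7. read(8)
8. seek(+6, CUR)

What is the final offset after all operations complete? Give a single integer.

Answer: 15

Derivation:
After 1 (read(7)): returned 'O0XXV62', offset=7
After 2 (seek(-25, END)): offset=2
After 3 (read(5)): returned 'XXV62', offset=7
After 4 (read(2)): returned '1E', offset=9
After 5 (seek(-26, END)): offset=1
After 6 (tell()): offset=1
After 7 (read(8)): returned '0XXV621E', offset=9
After 8 (seek(+6, CUR)): offset=15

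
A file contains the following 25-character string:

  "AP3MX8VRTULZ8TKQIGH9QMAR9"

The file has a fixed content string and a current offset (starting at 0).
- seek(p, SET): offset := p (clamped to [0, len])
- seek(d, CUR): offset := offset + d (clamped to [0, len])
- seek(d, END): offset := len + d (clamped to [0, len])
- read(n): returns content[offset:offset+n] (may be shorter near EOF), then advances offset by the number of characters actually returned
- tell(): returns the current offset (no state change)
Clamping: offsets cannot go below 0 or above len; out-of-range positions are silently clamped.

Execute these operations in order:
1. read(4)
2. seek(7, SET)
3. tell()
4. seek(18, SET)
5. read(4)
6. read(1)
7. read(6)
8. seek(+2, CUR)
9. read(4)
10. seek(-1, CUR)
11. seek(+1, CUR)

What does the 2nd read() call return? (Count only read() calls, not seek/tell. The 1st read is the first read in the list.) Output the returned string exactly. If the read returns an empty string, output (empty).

Answer: H9QM

Derivation:
After 1 (read(4)): returned 'AP3M', offset=4
After 2 (seek(7, SET)): offset=7
After 3 (tell()): offset=7
After 4 (seek(18, SET)): offset=18
After 5 (read(4)): returned 'H9QM', offset=22
After 6 (read(1)): returned 'A', offset=23
After 7 (read(6)): returned 'R9', offset=25
After 8 (seek(+2, CUR)): offset=25
After 9 (read(4)): returned '', offset=25
After 10 (seek(-1, CUR)): offset=24
After 11 (seek(+1, CUR)): offset=25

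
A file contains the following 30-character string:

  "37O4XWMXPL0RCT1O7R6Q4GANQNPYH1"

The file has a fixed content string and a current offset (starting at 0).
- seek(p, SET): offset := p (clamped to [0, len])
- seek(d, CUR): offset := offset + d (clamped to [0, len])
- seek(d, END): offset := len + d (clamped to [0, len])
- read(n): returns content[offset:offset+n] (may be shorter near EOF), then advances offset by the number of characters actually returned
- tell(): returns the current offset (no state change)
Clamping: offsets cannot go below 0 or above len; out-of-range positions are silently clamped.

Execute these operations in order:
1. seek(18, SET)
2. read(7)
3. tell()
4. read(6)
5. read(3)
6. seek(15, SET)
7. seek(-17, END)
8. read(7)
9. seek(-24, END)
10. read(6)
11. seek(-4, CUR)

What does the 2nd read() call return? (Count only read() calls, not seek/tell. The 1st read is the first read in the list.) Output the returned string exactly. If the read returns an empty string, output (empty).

After 1 (seek(18, SET)): offset=18
After 2 (read(7)): returned '6Q4GANQ', offset=25
After 3 (tell()): offset=25
After 4 (read(6)): returned 'NPYH1', offset=30
After 5 (read(3)): returned '', offset=30
After 6 (seek(15, SET)): offset=15
After 7 (seek(-17, END)): offset=13
After 8 (read(7)): returned 'T1O7R6Q', offset=20
After 9 (seek(-24, END)): offset=6
After 10 (read(6)): returned 'MXPL0R', offset=12
After 11 (seek(-4, CUR)): offset=8

Answer: NPYH1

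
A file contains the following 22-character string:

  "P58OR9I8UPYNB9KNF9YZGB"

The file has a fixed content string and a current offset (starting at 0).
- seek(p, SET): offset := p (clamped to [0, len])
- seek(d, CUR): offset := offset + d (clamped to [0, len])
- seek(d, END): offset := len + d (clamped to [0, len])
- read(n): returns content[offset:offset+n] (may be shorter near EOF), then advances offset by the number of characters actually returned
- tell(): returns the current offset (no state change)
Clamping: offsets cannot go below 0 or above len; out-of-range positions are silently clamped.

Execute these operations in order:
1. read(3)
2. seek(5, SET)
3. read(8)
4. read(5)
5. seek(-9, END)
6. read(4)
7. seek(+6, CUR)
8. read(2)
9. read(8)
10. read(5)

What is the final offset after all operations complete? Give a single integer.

After 1 (read(3)): returned 'P58', offset=3
After 2 (seek(5, SET)): offset=5
After 3 (read(8)): returned '9I8UPYNB', offset=13
After 4 (read(5)): returned '9KNF9', offset=18
After 5 (seek(-9, END)): offset=13
After 6 (read(4)): returned '9KNF', offset=17
After 7 (seek(+6, CUR)): offset=22
After 8 (read(2)): returned '', offset=22
After 9 (read(8)): returned '', offset=22
After 10 (read(5)): returned '', offset=22

Answer: 22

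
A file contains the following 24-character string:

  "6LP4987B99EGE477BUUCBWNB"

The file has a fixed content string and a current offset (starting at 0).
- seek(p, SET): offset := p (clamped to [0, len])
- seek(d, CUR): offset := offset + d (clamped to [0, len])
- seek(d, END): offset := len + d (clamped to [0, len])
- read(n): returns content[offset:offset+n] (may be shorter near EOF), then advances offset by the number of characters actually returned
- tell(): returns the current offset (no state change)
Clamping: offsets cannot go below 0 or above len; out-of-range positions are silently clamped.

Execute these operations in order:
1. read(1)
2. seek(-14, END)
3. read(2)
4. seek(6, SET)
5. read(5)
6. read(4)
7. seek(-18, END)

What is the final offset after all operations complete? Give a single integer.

Answer: 6

Derivation:
After 1 (read(1)): returned '6', offset=1
After 2 (seek(-14, END)): offset=10
After 3 (read(2)): returned 'EG', offset=12
After 4 (seek(6, SET)): offset=6
After 5 (read(5)): returned '7B99E', offset=11
After 6 (read(4)): returned 'GE47', offset=15
After 7 (seek(-18, END)): offset=6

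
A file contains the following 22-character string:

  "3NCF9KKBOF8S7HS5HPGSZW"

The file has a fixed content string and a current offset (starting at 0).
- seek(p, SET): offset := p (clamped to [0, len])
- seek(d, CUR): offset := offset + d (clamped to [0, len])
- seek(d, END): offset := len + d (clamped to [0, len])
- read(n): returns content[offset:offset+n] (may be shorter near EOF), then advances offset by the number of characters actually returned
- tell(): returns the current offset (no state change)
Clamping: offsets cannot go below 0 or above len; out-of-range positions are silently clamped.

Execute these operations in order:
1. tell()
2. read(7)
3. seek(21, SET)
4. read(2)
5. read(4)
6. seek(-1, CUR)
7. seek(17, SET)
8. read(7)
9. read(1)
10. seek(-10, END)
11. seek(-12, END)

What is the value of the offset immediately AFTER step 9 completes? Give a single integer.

After 1 (tell()): offset=0
After 2 (read(7)): returned '3NCF9KK', offset=7
After 3 (seek(21, SET)): offset=21
After 4 (read(2)): returned 'W', offset=22
After 5 (read(4)): returned '', offset=22
After 6 (seek(-1, CUR)): offset=21
After 7 (seek(17, SET)): offset=17
After 8 (read(7)): returned 'PGSZW', offset=22
After 9 (read(1)): returned '', offset=22

Answer: 22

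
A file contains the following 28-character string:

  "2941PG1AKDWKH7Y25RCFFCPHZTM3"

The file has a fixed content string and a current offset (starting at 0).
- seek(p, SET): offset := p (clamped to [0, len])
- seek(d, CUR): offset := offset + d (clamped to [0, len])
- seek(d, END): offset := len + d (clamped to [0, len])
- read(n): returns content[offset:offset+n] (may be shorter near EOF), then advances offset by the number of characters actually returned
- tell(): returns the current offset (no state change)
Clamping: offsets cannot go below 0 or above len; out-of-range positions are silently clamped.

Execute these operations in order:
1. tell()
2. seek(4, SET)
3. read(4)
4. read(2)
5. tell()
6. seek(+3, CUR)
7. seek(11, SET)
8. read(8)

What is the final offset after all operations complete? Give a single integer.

Answer: 19

Derivation:
After 1 (tell()): offset=0
After 2 (seek(4, SET)): offset=4
After 3 (read(4)): returned 'PG1A', offset=8
After 4 (read(2)): returned 'KD', offset=10
After 5 (tell()): offset=10
After 6 (seek(+3, CUR)): offset=13
After 7 (seek(11, SET)): offset=11
After 8 (read(8)): returned 'KH7Y25RC', offset=19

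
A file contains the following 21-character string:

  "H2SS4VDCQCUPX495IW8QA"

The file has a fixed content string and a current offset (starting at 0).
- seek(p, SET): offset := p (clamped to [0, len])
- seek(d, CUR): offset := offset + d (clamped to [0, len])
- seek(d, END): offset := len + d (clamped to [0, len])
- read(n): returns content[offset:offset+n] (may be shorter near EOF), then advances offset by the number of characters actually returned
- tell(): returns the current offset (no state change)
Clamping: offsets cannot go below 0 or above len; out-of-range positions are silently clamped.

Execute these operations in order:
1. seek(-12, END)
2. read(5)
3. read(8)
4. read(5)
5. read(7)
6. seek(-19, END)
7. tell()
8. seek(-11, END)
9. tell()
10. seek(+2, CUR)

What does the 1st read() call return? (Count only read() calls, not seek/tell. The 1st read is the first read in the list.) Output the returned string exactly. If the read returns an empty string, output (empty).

After 1 (seek(-12, END)): offset=9
After 2 (read(5)): returned 'CUPX4', offset=14
After 3 (read(8)): returned '95IW8QA', offset=21
After 4 (read(5)): returned '', offset=21
After 5 (read(7)): returned '', offset=21
After 6 (seek(-19, END)): offset=2
After 7 (tell()): offset=2
After 8 (seek(-11, END)): offset=10
After 9 (tell()): offset=10
After 10 (seek(+2, CUR)): offset=12

Answer: CUPX4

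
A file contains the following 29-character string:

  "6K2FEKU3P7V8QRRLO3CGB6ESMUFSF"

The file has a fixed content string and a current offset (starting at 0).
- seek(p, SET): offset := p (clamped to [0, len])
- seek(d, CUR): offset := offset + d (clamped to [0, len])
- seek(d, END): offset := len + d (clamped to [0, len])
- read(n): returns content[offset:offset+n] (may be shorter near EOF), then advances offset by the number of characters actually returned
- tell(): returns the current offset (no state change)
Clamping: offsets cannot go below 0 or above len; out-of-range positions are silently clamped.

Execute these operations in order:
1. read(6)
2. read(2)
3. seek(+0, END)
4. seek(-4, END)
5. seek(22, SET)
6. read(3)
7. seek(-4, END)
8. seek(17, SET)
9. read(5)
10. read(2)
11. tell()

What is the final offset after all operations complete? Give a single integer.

After 1 (read(6)): returned '6K2FEK', offset=6
After 2 (read(2)): returned 'U3', offset=8
After 3 (seek(+0, END)): offset=29
After 4 (seek(-4, END)): offset=25
After 5 (seek(22, SET)): offset=22
After 6 (read(3)): returned 'ESM', offset=25
After 7 (seek(-4, END)): offset=25
After 8 (seek(17, SET)): offset=17
After 9 (read(5)): returned '3CGB6', offset=22
After 10 (read(2)): returned 'ES', offset=24
After 11 (tell()): offset=24

Answer: 24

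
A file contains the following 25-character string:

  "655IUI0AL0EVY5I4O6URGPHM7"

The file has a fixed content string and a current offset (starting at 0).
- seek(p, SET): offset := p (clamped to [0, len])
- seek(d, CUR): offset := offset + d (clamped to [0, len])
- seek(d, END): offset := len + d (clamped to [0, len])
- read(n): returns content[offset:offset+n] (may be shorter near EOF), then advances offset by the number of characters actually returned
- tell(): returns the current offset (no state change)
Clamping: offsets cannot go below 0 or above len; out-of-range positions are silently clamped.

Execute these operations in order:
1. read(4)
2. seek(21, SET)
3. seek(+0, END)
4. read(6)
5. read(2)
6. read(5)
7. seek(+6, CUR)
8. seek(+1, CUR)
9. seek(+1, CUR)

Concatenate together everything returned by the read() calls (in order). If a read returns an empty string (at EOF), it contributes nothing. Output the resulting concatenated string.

After 1 (read(4)): returned '655I', offset=4
After 2 (seek(21, SET)): offset=21
After 3 (seek(+0, END)): offset=25
After 4 (read(6)): returned '', offset=25
After 5 (read(2)): returned '', offset=25
After 6 (read(5)): returned '', offset=25
After 7 (seek(+6, CUR)): offset=25
After 8 (seek(+1, CUR)): offset=25
After 9 (seek(+1, CUR)): offset=25

Answer: 655I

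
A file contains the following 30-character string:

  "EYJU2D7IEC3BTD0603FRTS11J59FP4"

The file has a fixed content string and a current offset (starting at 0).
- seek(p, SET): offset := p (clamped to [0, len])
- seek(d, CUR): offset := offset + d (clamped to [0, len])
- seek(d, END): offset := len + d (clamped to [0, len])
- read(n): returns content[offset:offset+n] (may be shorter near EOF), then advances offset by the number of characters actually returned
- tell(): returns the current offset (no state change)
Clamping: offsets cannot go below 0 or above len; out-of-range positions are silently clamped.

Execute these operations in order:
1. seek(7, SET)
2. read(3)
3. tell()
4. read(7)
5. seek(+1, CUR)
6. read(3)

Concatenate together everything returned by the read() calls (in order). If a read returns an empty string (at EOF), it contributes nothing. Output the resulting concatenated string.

After 1 (seek(7, SET)): offset=7
After 2 (read(3)): returned 'IEC', offset=10
After 3 (tell()): offset=10
After 4 (read(7)): returned '3BTD060', offset=17
After 5 (seek(+1, CUR)): offset=18
After 6 (read(3)): returned 'FRT', offset=21

Answer: IEC3BTD060FRT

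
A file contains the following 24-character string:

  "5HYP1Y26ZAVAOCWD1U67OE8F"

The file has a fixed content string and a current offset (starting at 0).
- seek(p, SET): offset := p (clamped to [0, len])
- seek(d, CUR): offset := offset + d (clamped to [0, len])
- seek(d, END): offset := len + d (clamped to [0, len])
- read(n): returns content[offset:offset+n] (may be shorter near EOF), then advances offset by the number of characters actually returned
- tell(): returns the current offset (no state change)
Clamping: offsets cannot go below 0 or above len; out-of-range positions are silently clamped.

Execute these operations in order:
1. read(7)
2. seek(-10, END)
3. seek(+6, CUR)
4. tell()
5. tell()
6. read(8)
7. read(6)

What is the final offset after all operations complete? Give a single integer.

Answer: 24

Derivation:
After 1 (read(7)): returned '5HYP1Y2', offset=7
After 2 (seek(-10, END)): offset=14
After 3 (seek(+6, CUR)): offset=20
After 4 (tell()): offset=20
After 5 (tell()): offset=20
After 6 (read(8)): returned 'OE8F', offset=24
After 7 (read(6)): returned '', offset=24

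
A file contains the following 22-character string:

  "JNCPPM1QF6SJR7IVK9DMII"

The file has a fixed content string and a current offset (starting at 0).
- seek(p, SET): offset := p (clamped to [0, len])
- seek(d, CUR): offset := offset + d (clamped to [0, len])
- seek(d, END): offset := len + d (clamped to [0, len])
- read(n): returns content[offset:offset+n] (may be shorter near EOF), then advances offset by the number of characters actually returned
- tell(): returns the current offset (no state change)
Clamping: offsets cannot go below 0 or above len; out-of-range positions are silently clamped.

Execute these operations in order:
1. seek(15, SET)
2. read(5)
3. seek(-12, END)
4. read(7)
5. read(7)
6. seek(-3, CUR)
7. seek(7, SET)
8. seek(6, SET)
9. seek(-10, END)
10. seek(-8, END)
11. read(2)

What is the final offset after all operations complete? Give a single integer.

After 1 (seek(15, SET)): offset=15
After 2 (read(5)): returned 'VK9DM', offset=20
After 3 (seek(-12, END)): offset=10
After 4 (read(7)): returned 'SJR7IVK', offset=17
After 5 (read(7)): returned '9DMII', offset=22
After 6 (seek(-3, CUR)): offset=19
After 7 (seek(7, SET)): offset=7
After 8 (seek(6, SET)): offset=6
After 9 (seek(-10, END)): offset=12
After 10 (seek(-8, END)): offset=14
After 11 (read(2)): returned 'IV', offset=16

Answer: 16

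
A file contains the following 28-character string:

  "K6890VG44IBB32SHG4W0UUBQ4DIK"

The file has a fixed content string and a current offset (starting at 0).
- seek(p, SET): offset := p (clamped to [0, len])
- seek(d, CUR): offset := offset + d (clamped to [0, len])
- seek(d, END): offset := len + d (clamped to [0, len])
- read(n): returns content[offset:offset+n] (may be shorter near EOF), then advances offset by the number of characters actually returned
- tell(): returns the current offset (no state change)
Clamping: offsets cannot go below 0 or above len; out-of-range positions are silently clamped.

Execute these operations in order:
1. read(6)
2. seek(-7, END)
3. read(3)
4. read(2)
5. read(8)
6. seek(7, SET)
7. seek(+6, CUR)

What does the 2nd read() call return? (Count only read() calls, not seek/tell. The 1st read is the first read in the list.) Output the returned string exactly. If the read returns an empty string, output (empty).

Answer: UBQ

Derivation:
After 1 (read(6)): returned 'K6890V', offset=6
After 2 (seek(-7, END)): offset=21
After 3 (read(3)): returned 'UBQ', offset=24
After 4 (read(2)): returned '4D', offset=26
After 5 (read(8)): returned 'IK', offset=28
After 6 (seek(7, SET)): offset=7
After 7 (seek(+6, CUR)): offset=13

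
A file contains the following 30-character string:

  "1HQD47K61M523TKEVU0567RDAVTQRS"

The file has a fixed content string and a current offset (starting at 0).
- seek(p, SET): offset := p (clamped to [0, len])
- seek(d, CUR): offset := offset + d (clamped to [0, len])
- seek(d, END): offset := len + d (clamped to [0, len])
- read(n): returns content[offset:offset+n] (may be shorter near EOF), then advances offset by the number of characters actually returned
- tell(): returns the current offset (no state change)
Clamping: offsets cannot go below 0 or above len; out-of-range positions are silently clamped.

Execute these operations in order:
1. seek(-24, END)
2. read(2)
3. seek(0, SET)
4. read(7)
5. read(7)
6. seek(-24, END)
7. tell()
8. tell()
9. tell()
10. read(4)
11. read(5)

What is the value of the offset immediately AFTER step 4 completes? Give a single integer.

After 1 (seek(-24, END)): offset=6
After 2 (read(2)): returned 'K6', offset=8
After 3 (seek(0, SET)): offset=0
After 4 (read(7)): returned '1HQD47K', offset=7

Answer: 7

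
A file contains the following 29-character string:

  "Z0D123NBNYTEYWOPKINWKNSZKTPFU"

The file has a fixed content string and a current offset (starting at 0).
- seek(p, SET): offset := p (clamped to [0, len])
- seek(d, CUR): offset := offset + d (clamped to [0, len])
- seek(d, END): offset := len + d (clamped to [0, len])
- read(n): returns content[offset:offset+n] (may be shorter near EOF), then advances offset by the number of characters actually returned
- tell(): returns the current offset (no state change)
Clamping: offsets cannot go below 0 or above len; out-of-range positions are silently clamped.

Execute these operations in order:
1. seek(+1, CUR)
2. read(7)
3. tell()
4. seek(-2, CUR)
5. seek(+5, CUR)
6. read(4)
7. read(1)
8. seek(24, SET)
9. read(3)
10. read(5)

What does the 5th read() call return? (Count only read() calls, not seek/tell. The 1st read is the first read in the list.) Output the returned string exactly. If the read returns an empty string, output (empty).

Answer: FU

Derivation:
After 1 (seek(+1, CUR)): offset=1
After 2 (read(7)): returned '0D123NB', offset=8
After 3 (tell()): offset=8
After 4 (seek(-2, CUR)): offset=6
After 5 (seek(+5, CUR)): offset=11
After 6 (read(4)): returned 'EYWO', offset=15
After 7 (read(1)): returned 'P', offset=16
After 8 (seek(24, SET)): offset=24
After 9 (read(3)): returned 'KTP', offset=27
After 10 (read(5)): returned 'FU', offset=29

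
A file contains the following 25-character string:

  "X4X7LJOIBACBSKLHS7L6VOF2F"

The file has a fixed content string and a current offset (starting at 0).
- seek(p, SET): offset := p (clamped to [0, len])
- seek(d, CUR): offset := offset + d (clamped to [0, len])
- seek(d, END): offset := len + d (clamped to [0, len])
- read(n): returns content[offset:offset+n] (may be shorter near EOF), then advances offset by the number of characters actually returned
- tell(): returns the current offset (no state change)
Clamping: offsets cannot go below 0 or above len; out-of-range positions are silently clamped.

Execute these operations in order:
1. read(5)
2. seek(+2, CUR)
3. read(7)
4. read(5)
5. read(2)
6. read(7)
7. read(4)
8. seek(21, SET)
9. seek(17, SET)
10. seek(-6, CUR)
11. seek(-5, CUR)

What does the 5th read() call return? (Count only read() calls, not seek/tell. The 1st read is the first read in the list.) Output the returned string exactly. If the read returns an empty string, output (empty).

Answer: OF2F

Derivation:
After 1 (read(5)): returned 'X4X7L', offset=5
After 2 (seek(+2, CUR)): offset=7
After 3 (read(7)): returned 'IBACBSK', offset=14
After 4 (read(5)): returned 'LHS7L', offset=19
After 5 (read(2)): returned '6V', offset=21
After 6 (read(7)): returned 'OF2F', offset=25
After 7 (read(4)): returned '', offset=25
After 8 (seek(21, SET)): offset=21
After 9 (seek(17, SET)): offset=17
After 10 (seek(-6, CUR)): offset=11
After 11 (seek(-5, CUR)): offset=6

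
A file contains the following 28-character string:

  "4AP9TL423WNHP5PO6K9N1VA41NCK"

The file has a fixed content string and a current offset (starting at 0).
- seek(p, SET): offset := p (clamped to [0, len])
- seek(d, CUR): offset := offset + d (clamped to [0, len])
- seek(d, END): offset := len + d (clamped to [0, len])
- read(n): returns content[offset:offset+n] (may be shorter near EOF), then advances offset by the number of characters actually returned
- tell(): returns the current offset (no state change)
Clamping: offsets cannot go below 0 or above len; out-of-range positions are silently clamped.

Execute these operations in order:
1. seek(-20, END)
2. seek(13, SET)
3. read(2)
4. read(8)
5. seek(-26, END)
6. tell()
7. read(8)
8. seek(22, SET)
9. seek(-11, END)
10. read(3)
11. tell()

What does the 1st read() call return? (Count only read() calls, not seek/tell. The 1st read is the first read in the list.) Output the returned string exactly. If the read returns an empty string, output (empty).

Answer: 5P

Derivation:
After 1 (seek(-20, END)): offset=8
After 2 (seek(13, SET)): offset=13
After 3 (read(2)): returned '5P', offset=15
After 4 (read(8)): returned 'O6K9N1VA', offset=23
After 5 (seek(-26, END)): offset=2
After 6 (tell()): offset=2
After 7 (read(8)): returned 'P9TL423W', offset=10
After 8 (seek(22, SET)): offset=22
After 9 (seek(-11, END)): offset=17
After 10 (read(3)): returned 'K9N', offset=20
After 11 (tell()): offset=20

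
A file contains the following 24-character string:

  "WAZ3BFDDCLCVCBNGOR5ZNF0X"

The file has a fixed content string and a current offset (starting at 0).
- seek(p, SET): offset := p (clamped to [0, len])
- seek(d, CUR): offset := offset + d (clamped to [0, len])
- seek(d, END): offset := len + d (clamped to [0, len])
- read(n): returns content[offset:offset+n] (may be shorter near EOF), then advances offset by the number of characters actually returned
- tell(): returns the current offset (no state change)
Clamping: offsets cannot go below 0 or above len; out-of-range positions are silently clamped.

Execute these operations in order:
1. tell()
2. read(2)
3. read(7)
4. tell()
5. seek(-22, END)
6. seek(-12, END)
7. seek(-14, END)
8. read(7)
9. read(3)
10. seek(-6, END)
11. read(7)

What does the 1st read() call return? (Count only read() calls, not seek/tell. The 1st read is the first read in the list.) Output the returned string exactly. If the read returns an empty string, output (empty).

After 1 (tell()): offset=0
After 2 (read(2)): returned 'WA', offset=2
After 3 (read(7)): returned 'Z3BFDDC', offset=9
After 4 (tell()): offset=9
After 5 (seek(-22, END)): offset=2
After 6 (seek(-12, END)): offset=12
After 7 (seek(-14, END)): offset=10
After 8 (read(7)): returned 'CVCBNGO', offset=17
After 9 (read(3)): returned 'R5Z', offset=20
After 10 (seek(-6, END)): offset=18
After 11 (read(7)): returned '5ZNF0X', offset=24

Answer: WA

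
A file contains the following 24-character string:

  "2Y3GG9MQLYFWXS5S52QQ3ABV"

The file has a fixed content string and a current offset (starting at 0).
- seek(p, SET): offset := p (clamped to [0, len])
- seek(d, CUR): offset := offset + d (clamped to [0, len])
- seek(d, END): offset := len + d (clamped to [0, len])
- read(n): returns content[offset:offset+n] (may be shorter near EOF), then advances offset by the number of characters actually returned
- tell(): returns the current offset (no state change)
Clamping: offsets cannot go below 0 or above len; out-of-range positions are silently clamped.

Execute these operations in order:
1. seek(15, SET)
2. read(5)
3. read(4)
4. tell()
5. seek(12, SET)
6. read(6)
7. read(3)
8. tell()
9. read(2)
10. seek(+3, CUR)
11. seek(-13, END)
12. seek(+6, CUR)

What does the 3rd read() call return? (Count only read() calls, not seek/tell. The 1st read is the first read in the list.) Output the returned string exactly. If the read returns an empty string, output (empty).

After 1 (seek(15, SET)): offset=15
After 2 (read(5)): returned 'S52QQ', offset=20
After 3 (read(4)): returned '3ABV', offset=24
After 4 (tell()): offset=24
After 5 (seek(12, SET)): offset=12
After 6 (read(6)): returned 'XS5S52', offset=18
After 7 (read(3)): returned 'QQ3', offset=21
After 8 (tell()): offset=21
After 9 (read(2)): returned 'AB', offset=23
After 10 (seek(+3, CUR)): offset=24
After 11 (seek(-13, END)): offset=11
After 12 (seek(+6, CUR)): offset=17

Answer: XS5S52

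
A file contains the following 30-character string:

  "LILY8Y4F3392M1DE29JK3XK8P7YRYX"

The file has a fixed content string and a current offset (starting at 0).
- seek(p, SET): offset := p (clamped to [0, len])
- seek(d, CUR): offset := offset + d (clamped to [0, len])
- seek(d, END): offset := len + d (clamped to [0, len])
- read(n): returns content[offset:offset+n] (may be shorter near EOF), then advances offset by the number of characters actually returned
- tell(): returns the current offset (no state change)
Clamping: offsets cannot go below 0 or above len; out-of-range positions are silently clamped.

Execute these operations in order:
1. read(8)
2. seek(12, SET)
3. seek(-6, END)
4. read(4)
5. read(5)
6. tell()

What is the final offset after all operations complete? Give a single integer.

Answer: 30

Derivation:
After 1 (read(8)): returned 'LILY8Y4F', offset=8
After 2 (seek(12, SET)): offset=12
After 3 (seek(-6, END)): offset=24
After 4 (read(4)): returned 'P7YR', offset=28
After 5 (read(5)): returned 'YX', offset=30
After 6 (tell()): offset=30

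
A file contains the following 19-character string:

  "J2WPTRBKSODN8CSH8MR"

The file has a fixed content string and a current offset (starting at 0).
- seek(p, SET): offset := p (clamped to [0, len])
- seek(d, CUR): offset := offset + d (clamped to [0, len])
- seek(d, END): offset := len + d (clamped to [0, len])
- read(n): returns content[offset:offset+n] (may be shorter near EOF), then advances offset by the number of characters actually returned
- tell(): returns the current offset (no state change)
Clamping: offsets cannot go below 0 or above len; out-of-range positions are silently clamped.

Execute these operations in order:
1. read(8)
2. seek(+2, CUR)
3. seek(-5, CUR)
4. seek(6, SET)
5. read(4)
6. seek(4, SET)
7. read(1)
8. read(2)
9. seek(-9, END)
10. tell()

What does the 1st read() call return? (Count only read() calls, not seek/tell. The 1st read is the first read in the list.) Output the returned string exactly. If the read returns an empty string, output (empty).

After 1 (read(8)): returned 'J2WPTRBK', offset=8
After 2 (seek(+2, CUR)): offset=10
After 3 (seek(-5, CUR)): offset=5
After 4 (seek(6, SET)): offset=6
After 5 (read(4)): returned 'BKSO', offset=10
After 6 (seek(4, SET)): offset=4
After 7 (read(1)): returned 'T', offset=5
After 8 (read(2)): returned 'RB', offset=7
After 9 (seek(-9, END)): offset=10
After 10 (tell()): offset=10

Answer: J2WPTRBK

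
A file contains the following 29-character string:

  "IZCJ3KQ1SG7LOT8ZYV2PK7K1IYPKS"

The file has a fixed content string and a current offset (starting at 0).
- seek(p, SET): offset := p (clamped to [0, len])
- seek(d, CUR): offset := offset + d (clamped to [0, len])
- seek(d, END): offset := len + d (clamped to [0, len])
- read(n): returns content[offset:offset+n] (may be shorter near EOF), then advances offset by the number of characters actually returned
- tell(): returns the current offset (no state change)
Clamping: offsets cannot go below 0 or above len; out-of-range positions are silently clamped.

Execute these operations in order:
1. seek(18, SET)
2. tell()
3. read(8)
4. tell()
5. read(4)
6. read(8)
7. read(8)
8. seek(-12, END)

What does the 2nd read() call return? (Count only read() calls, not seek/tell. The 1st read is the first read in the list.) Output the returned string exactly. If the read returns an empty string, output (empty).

After 1 (seek(18, SET)): offset=18
After 2 (tell()): offset=18
After 3 (read(8)): returned '2PK7K1IY', offset=26
After 4 (tell()): offset=26
After 5 (read(4)): returned 'PKS', offset=29
After 6 (read(8)): returned '', offset=29
After 7 (read(8)): returned '', offset=29
After 8 (seek(-12, END)): offset=17

Answer: PKS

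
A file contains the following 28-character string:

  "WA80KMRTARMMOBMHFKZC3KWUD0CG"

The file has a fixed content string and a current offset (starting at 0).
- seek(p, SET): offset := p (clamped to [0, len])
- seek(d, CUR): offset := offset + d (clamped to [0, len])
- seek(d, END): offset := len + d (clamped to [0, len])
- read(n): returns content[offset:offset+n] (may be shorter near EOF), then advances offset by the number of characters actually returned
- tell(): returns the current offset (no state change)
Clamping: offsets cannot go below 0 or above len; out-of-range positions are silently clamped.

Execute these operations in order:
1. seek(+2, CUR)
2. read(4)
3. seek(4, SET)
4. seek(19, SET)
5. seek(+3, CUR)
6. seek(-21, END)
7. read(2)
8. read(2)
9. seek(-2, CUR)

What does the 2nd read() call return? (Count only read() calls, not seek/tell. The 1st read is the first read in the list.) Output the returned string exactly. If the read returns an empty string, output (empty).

Answer: TA

Derivation:
After 1 (seek(+2, CUR)): offset=2
After 2 (read(4)): returned '80KM', offset=6
After 3 (seek(4, SET)): offset=4
After 4 (seek(19, SET)): offset=19
After 5 (seek(+3, CUR)): offset=22
After 6 (seek(-21, END)): offset=7
After 7 (read(2)): returned 'TA', offset=9
After 8 (read(2)): returned 'RM', offset=11
After 9 (seek(-2, CUR)): offset=9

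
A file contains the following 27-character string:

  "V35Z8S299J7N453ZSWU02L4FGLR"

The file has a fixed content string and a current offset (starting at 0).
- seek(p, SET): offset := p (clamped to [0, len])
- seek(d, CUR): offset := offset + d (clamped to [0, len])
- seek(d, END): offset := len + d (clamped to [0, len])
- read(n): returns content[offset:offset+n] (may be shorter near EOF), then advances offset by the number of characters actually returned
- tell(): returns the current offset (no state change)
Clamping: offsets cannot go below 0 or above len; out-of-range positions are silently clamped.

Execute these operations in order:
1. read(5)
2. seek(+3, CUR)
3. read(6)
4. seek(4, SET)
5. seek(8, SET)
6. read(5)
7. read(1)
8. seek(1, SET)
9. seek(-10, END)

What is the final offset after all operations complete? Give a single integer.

After 1 (read(5)): returned 'V35Z8', offset=5
After 2 (seek(+3, CUR)): offset=8
After 3 (read(6)): returned '9J7N45', offset=14
After 4 (seek(4, SET)): offset=4
After 5 (seek(8, SET)): offset=8
After 6 (read(5)): returned '9J7N4', offset=13
After 7 (read(1)): returned '5', offset=14
After 8 (seek(1, SET)): offset=1
After 9 (seek(-10, END)): offset=17

Answer: 17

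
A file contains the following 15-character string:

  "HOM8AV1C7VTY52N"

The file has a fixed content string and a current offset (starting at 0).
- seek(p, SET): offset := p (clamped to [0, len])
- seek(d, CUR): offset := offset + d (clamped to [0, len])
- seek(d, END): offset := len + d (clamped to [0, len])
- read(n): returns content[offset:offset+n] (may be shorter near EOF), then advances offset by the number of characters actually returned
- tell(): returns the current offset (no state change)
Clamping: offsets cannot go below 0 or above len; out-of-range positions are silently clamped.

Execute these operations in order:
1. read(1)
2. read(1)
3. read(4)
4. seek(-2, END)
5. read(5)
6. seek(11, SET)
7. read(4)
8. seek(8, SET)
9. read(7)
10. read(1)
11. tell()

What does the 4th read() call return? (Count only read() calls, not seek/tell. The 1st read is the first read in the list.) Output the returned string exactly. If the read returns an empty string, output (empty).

After 1 (read(1)): returned 'H', offset=1
After 2 (read(1)): returned 'O', offset=2
After 3 (read(4)): returned 'M8AV', offset=6
After 4 (seek(-2, END)): offset=13
After 5 (read(5)): returned '2N', offset=15
After 6 (seek(11, SET)): offset=11
After 7 (read(4)): returned 'Y52N', offset=15
After 8 (seek(8, SET)): offset=8
After 9 (read(7)): returned '7VTY52N', offset=15
After 10 (read(1)): returned '', offset=15
After 11 (tell()): offset=15

Answer: 2N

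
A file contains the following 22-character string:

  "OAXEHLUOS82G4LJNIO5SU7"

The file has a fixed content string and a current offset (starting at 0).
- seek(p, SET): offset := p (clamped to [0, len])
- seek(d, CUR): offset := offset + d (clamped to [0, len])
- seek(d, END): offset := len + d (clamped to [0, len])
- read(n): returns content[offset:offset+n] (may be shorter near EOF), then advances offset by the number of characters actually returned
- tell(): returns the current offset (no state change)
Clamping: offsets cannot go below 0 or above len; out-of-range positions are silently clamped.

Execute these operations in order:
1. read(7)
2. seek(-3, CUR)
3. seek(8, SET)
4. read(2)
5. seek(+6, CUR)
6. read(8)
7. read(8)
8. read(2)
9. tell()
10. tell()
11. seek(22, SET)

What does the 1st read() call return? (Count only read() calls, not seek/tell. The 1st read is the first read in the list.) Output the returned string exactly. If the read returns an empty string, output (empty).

Answer: OAXEHLU

Derivation:
After 1 (read(7)): returned 'OAXEHLU', offset=7
After 2 (seek(-3, CUR)): offset=4
After 3 (seek(8, SET)): offset=8
After 4 (read(2)): returned 'S8', offset=10
After 5 (seek(+6, CUR)): offset=16
After 6 (read(8)): returned 'IO5SU7', offset=22
After 7 (read(8)): returned '', offset=22
After 8 (read(2)): returned '', offset=22
After 9 (tell()): offset=22
After 10 (tell()): offset=22
After 11 (seek(22, SET)): offset=22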